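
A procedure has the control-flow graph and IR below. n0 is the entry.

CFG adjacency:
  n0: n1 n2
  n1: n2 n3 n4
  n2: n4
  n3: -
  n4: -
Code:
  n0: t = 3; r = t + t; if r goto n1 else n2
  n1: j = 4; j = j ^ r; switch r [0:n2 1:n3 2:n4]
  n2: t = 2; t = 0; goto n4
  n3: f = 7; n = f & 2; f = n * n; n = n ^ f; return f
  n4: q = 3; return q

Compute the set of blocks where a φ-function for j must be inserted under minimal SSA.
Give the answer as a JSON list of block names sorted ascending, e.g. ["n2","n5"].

Answer: ["n2", "n4"]

Derivation:
idom tree: n1←n0 n2←n0 n3←n1 n4←n0
Dom at joins:
  n2: preds {n0,n1}: {n0} ∩ {n0,n1} = {n0}; idom=n0
  n4: preds {n1,n2}: {n0,n1} ∩ {n0,n2} = {n0}; idom=n0

DF walk-up:
  join n2 pred n0: · stop@n0
  join n2 pred n1: n1 stop@n0
  join n4 pred n1: n1 stop@n0
  join n4 pred n2: n2 stop@n0
  DF(n0)=∅
  DF(n1)={n2,n4}
  DF(n2)={n4}
  DF(n3)=∅
  DF(n4)=∅

φ for j: defs {n1}
  DF⁺ = {n2,n4}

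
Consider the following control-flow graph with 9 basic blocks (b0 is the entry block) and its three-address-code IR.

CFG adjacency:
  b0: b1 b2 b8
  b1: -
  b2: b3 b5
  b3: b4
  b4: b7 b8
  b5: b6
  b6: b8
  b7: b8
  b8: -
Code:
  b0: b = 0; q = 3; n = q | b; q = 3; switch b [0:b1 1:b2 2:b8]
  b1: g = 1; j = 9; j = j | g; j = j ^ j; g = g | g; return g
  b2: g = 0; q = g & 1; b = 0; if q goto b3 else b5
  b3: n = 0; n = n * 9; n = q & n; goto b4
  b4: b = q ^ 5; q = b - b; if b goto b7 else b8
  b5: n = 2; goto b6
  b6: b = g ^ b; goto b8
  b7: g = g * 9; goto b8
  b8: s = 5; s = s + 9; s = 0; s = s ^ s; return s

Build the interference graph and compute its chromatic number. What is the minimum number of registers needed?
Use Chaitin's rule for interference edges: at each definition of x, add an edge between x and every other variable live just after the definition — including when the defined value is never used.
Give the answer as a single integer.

Per-block:
  b0: def={b,n,q} ue=∅
  b1: def={g,j} ue=∅
  b2: def={b,g,q} ue=∅
  b3: def={n} ue={q}
  b4: def={b,q} ue={q}
  b5: def={n} ue=∅
  b6: def={b} ue={b,g}
  b7: def={g} ue={g}
  b8: def={s} ue=∅

Backward fixpoint:
  b0 li=∅ lo=∅
  b1 li=∅ lo=∅
  b2 li=∅ lo={b,g,q}
  b3 li={g,q} lo={g,q}
  b4 li={g,q} lo={g}
  b5 li={b,g} lo={b,g}
  b6 li={b,g} lo=∅
  b7 li={g} lo=∅
  b8 li=∅ lo=∅

Conflict graph:
  b↔{g,n,q}
  g↔{b,j,n,q}
  j↔{g}
  n↔{b,g,q}
  q↔{b,g,n}
  s↔∅

Registers:
  lower bound: {b,g,n,q} mutually conflict ⇒ χ ≥ 4
  4-colouring: r0={g,s}  r1={b,j}  r2={n}  r3={q}
  χ = 4

Answer: 4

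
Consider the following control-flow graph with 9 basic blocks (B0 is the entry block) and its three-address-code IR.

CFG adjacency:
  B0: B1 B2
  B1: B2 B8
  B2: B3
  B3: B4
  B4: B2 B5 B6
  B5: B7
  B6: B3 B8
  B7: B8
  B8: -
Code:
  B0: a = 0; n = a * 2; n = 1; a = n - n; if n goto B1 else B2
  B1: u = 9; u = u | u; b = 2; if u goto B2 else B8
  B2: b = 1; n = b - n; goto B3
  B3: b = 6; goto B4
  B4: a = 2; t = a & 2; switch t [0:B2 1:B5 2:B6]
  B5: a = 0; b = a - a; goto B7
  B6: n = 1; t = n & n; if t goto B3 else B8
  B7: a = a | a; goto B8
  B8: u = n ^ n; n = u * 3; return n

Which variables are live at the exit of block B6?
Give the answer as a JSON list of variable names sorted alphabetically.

Answer: ["n"]

Analysis:
Per-block:
  B0: def={a,n} ue=∅
  B1: def={b,u} ue=∅
  B2: def={b,n} ue={n}
  B3: def={b} ue=∅
  B4: def={a,t} ue=∅
  B5: def={a,b} ue=∅
  B6: def={n,t} ue=∅
  B7: def={a} ue={a}
  B8: def={n,u} ue={n}

Live sets:
  B0 li=∅ lo={n}
  B1 li={n} lo={n}
  B2 li={n} lo={n}
  B3 li={n} lo={n}
  B4 li={n} lo={n}
  B5 li={n} lo={a,n}
  B6 li=∅ lo={n}
  B7 li={a,n} lo={n}
  B8 li={n} lo=∅

live-out(B6) = ["n"]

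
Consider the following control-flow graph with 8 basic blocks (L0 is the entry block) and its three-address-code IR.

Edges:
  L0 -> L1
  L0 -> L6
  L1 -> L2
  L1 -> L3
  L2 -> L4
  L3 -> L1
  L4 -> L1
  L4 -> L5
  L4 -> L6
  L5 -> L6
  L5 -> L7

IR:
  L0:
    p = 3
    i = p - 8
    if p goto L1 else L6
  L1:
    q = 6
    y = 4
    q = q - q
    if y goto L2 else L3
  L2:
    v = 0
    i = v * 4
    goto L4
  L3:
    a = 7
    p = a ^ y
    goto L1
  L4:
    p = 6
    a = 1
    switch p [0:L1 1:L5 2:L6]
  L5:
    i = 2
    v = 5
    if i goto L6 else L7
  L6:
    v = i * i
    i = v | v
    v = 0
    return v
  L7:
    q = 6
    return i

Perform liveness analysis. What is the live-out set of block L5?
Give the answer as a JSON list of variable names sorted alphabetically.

Answer: ["i"]

Working:
Per-block:
  L0: def={i,p} ue=∅
  L1: def={q,y} ue=∅
  L2: def={i,v} ue=∅
  L3: def={a,p} ue={y}
  L4: def={a,p} ue=∅
  L5: def={i,v} ue=∅
  L6: def={i,v} ue={i}
  L7: def={q} ue={i}

Liveness:
  live L0: ∅→{i}
  live L1: ∅→{y}
  live L2: ∅→{i}
  live L3: {y}→∅
  live L4: {i}→{i}
  live L5: ∅→{i}
  live L6: {i}→∅
  live L7: {i}→∅

live-out(L5) = ["i"]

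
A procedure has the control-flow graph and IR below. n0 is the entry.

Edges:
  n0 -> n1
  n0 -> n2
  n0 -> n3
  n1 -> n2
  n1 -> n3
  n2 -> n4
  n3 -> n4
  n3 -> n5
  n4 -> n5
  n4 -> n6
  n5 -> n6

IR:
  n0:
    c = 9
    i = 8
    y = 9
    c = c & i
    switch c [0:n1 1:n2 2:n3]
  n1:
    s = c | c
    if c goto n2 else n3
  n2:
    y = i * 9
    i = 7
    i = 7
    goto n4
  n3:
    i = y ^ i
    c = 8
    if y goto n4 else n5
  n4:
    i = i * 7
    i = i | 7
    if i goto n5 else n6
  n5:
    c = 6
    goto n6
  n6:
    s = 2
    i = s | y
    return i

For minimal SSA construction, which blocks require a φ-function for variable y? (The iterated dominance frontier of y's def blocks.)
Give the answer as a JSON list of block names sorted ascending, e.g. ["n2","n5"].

idom tree: n1←n0 n2←n0 n3←n0 n4←n0 n5←n0 n6←n0
Join-block Dom:
  n2: preds {n0,n1}: {n0} ∩ {n0,n1} = {n0}; idom=n0
  n3: preds {n0,n1}: {n0} ∩ {n0,n1} = {n0}; idom=n0
  n4: preds {n2,n3}: {n0,n2} ∩ {n0,n3} = {n0}; idom=n0
  n5: preds {n3,n4}: {n0,n3} ∩ {n0,n4} = {n0}; idom=n0
  n6: preds {n4,n5}: {n0,n4} ∩ {n0,n5} = {n0}; idom=n0

Frontier:
  join n2 pred n0: · stop@n0
  join n2 pred n1: n1 stop@n0
  join n3 pred n0: · stop@n0
  join n3 pred n1: n1 stop@n0
  join n4 pred n2: n2 stop@n0
  join n4 pred n3: n3 stop@n0
  join n5 pred n3: n3 stop@n0
  join n5 pred n4: n4 stop@n0
  join n6 pred n4: n4 stop@n0
  join n6 pred n5: n5 stop@n0
  DF(n0)=∅
  DF(n1)={n2,n3}
  DF(n2)={n4}
  DF(n3)={n4,n5}
  DF(n4)={n5,n6}
  DF(n5)={n6}
  DF(n6)=∅

φ for y: defs {n0,n2}
  DF⁺ = {n4,n5,n6}

Answer: ["n4", "n5", "n6"]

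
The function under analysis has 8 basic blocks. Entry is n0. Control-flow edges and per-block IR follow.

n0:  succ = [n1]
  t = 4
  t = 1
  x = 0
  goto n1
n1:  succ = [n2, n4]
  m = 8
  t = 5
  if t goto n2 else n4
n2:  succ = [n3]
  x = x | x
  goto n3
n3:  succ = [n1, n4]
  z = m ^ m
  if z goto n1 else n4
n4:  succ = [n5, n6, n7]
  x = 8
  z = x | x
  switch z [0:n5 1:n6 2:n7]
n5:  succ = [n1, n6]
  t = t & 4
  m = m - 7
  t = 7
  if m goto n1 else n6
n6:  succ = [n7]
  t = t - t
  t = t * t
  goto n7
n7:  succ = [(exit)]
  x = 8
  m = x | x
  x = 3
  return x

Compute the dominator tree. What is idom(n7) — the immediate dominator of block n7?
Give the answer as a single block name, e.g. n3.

Answer: n4

Derivation:
idom tree: n1←n0 n2←n1 n3←n2 n4←n1 n5←n4 n6←n4 n7←n4
Join-block Dom:
  n1: preds {n0,n3,n5}: {n0} ∩ {n0,n1,n2,n3} ∩ {n0,n1,n4,n5} = {n0}; idom=n0
  n4: preds {n1,n3}: {n0,n1} ∩ {n0,n1,n2,n3} = {n0,n1}; idom=n1
  n6: preds {n4,n5}: {n0,n1,n4} ∩ {n0,n1,n4,n5} = {n0,n1,n4}; idom=n4
  n7: preds {n4,n6}: {n0,n1,n4} ∩ {n0,n1,n4,n6} = {n0,n1,n4}; idom=n4

idom(n7) = n4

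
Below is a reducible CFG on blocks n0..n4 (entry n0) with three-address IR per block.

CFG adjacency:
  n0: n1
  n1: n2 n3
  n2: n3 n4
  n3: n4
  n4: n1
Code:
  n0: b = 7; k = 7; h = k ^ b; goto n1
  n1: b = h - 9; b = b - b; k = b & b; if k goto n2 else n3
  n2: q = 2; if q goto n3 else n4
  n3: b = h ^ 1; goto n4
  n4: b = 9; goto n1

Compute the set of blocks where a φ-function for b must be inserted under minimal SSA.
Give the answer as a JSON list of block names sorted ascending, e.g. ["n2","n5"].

Answer: ["n1", "n4"]

Analysis:
idom tree: n1←n0 n2←n1 n3←n1 n4←n1
Dom∩ at merges:
  n1: preds {n0,n4}: {n0} ∩ {n0,n1,n4} = {n0}; idom=n0
  n3: preds {n1,n2}: {n0,n1} ∩ {n0,n1,n2} = {n0,n1}; idom=n1
  n4: preds {n2,n3}: {n0,n1,n2} ∩ {n0,n1,n3} = {n0,n1}; idom=n1

DF derivation:
  n1←n0: walk · to n0
  n1←n4: walk n4→n1 to n0
  n3←n1: walk · to n1
  n3←n2: walk n2 to n1
  n4←n2: walk n2 to n1
  n4←n3: walk n3 to n1
  n0: DF=∅
  n1: DF={n1}
  n2: DF={n3,n4}
  n3: DF={n4}
  n4: DF={n1}

φ for b: defs {n0,n1,n3,n4}
  DF⁺ = {n1,n4}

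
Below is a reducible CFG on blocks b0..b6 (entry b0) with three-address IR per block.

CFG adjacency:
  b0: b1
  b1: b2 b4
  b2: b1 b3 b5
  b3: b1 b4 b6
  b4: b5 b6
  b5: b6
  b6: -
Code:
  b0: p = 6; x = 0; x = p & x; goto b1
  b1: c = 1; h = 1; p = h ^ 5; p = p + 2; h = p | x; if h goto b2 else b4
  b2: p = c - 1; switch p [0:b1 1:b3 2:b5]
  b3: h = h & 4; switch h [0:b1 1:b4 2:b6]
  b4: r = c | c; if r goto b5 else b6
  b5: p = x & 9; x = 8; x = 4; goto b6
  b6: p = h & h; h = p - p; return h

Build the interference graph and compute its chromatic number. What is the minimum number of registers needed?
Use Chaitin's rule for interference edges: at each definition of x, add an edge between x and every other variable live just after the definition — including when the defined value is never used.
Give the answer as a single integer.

Answer: 4

Analysis:
Block summaries:
  b0: {p,x} / ∅
  b1: {c,h,p} / {x}
  b2: {p} / {c}
  b3: {h} / {h}
  b4: {r} / {c}
  b5: {p,x} / {x}
  b6: {h,p} / {h}

Liveness:
  live b0: ∅→{x}
  live b1: {x}→{c,h,x}
  live b2: {c,h,x}→{c,h,x}
  live b3: {c,h,x}→{c,h,x}
  live b4: {c,h,x}→{h,x}
  live b5: {h,x}→{h}
  live b6: {h}→∅

Interfere edges:
  c: {h,p,x}
  h: {c,p,r,x}
  p: {c,h,x}
  r: {h,x}
  x: {c,h,p,r}

Registers:
  {c,h,p,x} pairwise interfere (4-clique) ⇒ χ ≥ 4
  4-colouring: r0={h}  r1={x}  r2={c,r}  r3={p}
  χ = 4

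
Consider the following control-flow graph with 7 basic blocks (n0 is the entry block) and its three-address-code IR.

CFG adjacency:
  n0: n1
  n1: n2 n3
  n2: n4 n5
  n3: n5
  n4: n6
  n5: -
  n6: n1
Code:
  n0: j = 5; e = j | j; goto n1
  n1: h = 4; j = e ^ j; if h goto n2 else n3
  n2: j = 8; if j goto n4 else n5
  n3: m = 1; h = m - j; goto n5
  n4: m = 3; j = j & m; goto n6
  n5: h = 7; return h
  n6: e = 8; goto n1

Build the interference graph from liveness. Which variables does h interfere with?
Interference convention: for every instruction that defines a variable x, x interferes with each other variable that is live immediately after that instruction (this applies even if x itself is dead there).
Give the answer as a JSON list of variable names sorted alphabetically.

def/use:
  n0: {e,j} / ∅
  n1: {h,j} / {e,j}
  n2: {j} / ∅
  n3: {h,m} / {j}
  n4: {j,m} / {j}
  n5: {h} / ∅
  n6: {e} / ∅

Backward fixpoint:
  n0: in=∅ out={e,j}
  n1: in={e,j} out={j}
  n2: in=∅ out={j}
  n3: in={j} out=∅
  n4: in={j} out={j}
  n5: in=∅ out=∅
  n6: in={j} out={e,j}

Interfere edges:
  e — {h,j}
  h — {e,j}
  j — {e,h,m}
  m — {j}

N(h) = ["e", "j"]

Answer: ["e", "j"]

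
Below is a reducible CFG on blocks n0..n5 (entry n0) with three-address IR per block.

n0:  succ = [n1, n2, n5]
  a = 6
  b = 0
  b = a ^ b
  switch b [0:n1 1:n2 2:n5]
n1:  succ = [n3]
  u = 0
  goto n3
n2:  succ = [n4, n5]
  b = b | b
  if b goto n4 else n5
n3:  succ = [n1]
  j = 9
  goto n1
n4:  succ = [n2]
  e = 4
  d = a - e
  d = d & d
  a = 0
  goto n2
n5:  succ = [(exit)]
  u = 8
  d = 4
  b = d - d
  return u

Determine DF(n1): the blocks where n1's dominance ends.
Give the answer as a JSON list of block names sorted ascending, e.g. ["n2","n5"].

Answer: ["n1"]

Analysis:
idom tree: n1←n0 n2←n0 n3←n1 n4←n2 n5←n0
Dom∩ at merges:
  n1: preds {n0,n3}: {n0} ∩ {n0,n1,n3} = {n0}; idom=n0
  n2: preds {n0,n4}: {n0} ∩ {n0,n2,n4} = {n0}; idom=n0
  n5: preds {n0,n2}: {n0} ∩ {n0,n2} = {n0}; idom=n0

DF derivation:
  join n1 pred n0: · stop@n0
  join n1 pred n3: n3→n1 stop@n0
  join n2 pred n0: · stop@n0
  join n2 pred n4: n4→n2 stop@n0
  join n5 pred n0: · stop@n0
  join n5 pred n2: n2 stop@n0
  DF(n0)=∅
  DF(n1)={n1}
  DF(n2)={n2,n5}
  DF(n3)={n1}
  DF(n4)={n2}
  DF(n5)=∅

DF(n1) = ["n1"]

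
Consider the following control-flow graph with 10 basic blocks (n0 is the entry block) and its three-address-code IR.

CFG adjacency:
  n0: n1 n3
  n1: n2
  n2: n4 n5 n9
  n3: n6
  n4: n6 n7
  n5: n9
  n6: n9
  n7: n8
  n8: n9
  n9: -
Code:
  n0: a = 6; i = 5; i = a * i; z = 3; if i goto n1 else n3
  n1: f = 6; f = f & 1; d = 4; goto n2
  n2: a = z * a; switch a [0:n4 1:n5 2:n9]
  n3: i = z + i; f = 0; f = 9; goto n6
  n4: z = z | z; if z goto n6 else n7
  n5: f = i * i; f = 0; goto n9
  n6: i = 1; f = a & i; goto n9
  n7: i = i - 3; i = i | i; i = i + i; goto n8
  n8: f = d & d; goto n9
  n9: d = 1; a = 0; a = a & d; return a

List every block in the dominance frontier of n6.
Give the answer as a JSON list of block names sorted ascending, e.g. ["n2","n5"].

idom tree: n1←n0 n2←n1 n3←n0 n4←n2 n5←n2 n6←n0 n7←n4 n8←n7 n9←n0
Dom∩ at merges:
  n6: preds {n3,n4}: {n0,n3} ∩ {n0,n1,n2,n4} = {n0}; idom=n0
  n9: preds {n2,n5,n6,n8}: {n0,n1,n2} ∩ {n0,n1,n2,n5} ∩ {n0,n6} ∩ {n0,n1,n2,n4,n7,n8} = {n0}; idom=n0

DF walk-up:
  n6←n3: walk n3 to n0
  n6←n4: walk n4→n2→n1 to n0
  n9←n2: walk n2→n1 to n0
  n9←n5: walk n5→n2→n1 to n0
  n9←n6: walk n6 to n0
  n9←n8: walk n8→n7→n4→n2→n1 to n0
  DF(n0)=∅
  DF(n1)={n6,n9}
  DF(n2)={n6,n9}
  DF(n3)={n6}
  DF(n4)={n6,n9}
  DF(n5)={n9}
  DF(n6)={n9}
  DF(n7)={n9}
  DF(n8)={n9}
  DF(n9)=∅

DF(n6) = ["n9"]

Answer: ["n9"]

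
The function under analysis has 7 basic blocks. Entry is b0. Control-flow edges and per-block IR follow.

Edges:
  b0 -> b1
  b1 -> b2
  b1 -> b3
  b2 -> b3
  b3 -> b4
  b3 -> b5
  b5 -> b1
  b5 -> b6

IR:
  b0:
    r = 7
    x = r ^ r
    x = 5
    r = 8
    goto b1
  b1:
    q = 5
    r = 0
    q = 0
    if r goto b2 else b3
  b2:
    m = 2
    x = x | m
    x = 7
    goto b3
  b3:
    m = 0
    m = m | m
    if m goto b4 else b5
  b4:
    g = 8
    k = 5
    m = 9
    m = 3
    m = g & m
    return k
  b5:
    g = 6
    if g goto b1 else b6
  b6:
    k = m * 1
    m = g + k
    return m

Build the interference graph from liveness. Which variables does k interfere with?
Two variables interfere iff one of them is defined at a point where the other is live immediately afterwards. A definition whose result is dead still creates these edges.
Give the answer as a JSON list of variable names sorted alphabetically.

Per-block:
  b0: {r,x} / ∅
  b1: {q,r} / ∅
  b2: {m,x} / {x}
  b3: {m} / ∅
  b4: {g,k,m} / ∅
  b5: {g} / ∅
  b6: {k,m} / {g,m}

Liveness:
  b0: in=∅ out={x}
  b1: in={x} out={x}
  b2: in={x} out={x}
  b3: in={x} out={m,x}
  b4: in=∅ out=∅
  b5: in={m,x} out={g,m,x}
  b6: in={g,m} out=∅

Interference:
  g: {k,m,x}
  k: {g,m}
  m: {g,k,x}
  q: {r,x}
  r: {q,x}
  x: {g,m,q,r}

N(k) = ["g", "m"]

Answer: ["g", "m"]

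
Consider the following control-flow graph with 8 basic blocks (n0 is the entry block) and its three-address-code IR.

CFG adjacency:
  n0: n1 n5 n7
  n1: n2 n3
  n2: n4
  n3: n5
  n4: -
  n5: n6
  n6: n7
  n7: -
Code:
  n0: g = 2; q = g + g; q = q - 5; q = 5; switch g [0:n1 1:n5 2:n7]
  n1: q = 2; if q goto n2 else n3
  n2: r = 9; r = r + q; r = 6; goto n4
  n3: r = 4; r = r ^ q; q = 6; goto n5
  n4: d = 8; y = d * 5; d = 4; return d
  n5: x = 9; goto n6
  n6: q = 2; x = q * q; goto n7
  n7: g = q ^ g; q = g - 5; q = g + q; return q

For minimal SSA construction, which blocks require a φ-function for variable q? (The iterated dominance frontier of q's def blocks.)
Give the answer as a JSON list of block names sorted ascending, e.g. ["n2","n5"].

Answer: ["n5", "n7"]

Analysis:
idom tree: n1←n0 n2←n1 n3←n1 n4←n2 n5←n0 n6←n5 n7←n0
Join-block Dom:
  n5: preds {n0,n3}: {n0} ∩ {n0,n1,n3} = {n0}; idom=n0
  n7: preds {n0,n6}: {n0} ∩ {n0,n5,n6} = {n0}; idom=n0

DF walk-up:
  join n5 pred n0: · stop@n0
  join n5 pred n3: n3→n1 stop@n0
  join n7 pred n0: · stop@n0
  join n7 pred n6: n6→n5 stop@n0
  DF(n0)=∅
  DF(n1)={n5}
  DF(n2)=∅
  DF(n3)={n5}
  DF(n4)=∅
  DF(n5)={n7}
  DF(n6)={n7}
  DF(n7)=∅

φ for q: defs {n0,n1,n3,n6,n7}
  DF⁺ = {n5,n7}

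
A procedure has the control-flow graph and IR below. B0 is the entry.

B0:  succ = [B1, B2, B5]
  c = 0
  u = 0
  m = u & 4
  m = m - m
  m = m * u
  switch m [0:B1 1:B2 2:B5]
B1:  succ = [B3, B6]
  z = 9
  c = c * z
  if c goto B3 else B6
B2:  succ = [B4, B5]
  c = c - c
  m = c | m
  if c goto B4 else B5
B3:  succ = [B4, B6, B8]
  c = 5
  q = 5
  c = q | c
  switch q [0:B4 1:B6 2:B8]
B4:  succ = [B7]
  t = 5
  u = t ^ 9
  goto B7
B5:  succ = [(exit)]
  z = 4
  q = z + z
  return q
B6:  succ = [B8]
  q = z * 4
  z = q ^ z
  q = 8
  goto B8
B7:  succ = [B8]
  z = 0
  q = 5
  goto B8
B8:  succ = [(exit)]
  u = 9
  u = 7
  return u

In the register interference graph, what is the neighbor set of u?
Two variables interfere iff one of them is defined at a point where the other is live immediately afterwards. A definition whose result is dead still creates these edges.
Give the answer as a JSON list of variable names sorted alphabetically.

Answer: ["c", "m"]

Derivation:
def/use:
  B0 def {c,m,u} use ∅
  B1 def {c,z} use {c}
  B2 def {c,m} use {c,m}
  B3 def {c,q} use ∅
  B4 def {t,u} use ∅
  B5 def {q,z} use ∅
  B6 def {q,z} use {z}
  B7 def {q,z} use ∅
  B8 def {u} use ∅

Live sets:
  B0: in=∅ out={c,m}
  B1: in={c} out={z}
  B2: in={c,m} out=∅
  B3: in={z} out={z}
  B4: in=∅ out=∅
  B5: in=∅ out=∅
  B6: in={z} out=∅
  B7: in=∅ out=∅
  B8: in=∅ out=∅

Interference:
  c: {m,q,u,z}
  m: {c,u}
  q: {c,z}
  t: ∅
  u: {c,m}
  z: {c,q}

N(u) = ["c", "m"]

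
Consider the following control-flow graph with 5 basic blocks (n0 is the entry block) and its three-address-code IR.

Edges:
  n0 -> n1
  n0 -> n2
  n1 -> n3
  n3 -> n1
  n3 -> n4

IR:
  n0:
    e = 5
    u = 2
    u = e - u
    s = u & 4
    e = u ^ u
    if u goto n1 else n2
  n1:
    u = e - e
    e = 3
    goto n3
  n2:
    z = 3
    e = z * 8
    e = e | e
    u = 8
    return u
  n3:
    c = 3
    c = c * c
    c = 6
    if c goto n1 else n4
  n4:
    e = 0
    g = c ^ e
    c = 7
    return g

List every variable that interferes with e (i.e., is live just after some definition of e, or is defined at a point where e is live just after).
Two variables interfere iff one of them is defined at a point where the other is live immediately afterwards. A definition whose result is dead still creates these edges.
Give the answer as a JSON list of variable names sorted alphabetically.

Answer: ["c", "u"]

Working:
def/use:
  n0 def {e,s,u} use ∅
  n1 def {e,u} use {e}
  n2 def {e,u,z} use ∅
  n3 def {c} use ∅
  n4 def {c,e,g} use {c}

Live sets:
  n0 li=∅ lo={e}
  n1 li={e} lo={e}
  n2 li=∅ lo=∅
  n3 li={e} lo={c,e}
  n4 li={c} lo=∅

Interfere edges:
  c↔{e,g}
  e↔{c,u}
  g↔{c}
  s↔{u}
  u↔{e,s}
  z↔∅

N(e) = ["c", "u"]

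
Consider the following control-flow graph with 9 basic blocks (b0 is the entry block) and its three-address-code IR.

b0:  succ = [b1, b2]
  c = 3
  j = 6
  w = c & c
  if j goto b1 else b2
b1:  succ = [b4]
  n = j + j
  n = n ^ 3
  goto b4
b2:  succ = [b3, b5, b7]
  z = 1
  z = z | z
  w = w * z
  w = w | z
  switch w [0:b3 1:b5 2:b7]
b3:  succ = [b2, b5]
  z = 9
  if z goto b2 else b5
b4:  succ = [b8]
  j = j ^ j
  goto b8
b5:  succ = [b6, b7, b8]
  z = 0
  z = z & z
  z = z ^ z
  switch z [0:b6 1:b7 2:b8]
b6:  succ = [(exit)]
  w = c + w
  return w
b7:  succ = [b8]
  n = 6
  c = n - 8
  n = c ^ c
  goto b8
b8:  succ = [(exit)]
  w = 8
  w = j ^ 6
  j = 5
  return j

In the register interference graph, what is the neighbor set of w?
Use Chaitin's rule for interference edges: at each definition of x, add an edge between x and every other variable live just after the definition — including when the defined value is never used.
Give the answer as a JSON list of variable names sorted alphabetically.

def/use:
  b0: def={c,j,w} ue=∅
  b1: def={n} ue={j}
  b2: def={w,z} ue={w}
  b3: def={z} ue=∅
  b4: def={j} ue={j}
  b5: def={z} ue=∅
  b6: def={w} ue={c,w}
  b7: def={c,n} ue=∅
  b8: def={j,w} ue={j}

Backward fixpoint:
  b0 li=∅ lo={c,j,w}
  b1 li={j} lo={j}
  b2 li={c,j,w} lo={c,j,w}
  b3 li={c,j,w} lo={c,j,w}
  b4 li={j} lo={j}
  b5 li={c,j,w} lo={c,j,w}
  b6 li={c,w} lo=∅
  b7 li={j} lo={j}
  b8 li={j} lo=∅

Conflict graph:
  c: {j,w,z}
  j: {c,n,w,z}
  n: {j}
  w: {c,j,z}
  z: {c,j,w}

N(w) = ["c", "j", "z"]

Answer: ["c", "j", "z"]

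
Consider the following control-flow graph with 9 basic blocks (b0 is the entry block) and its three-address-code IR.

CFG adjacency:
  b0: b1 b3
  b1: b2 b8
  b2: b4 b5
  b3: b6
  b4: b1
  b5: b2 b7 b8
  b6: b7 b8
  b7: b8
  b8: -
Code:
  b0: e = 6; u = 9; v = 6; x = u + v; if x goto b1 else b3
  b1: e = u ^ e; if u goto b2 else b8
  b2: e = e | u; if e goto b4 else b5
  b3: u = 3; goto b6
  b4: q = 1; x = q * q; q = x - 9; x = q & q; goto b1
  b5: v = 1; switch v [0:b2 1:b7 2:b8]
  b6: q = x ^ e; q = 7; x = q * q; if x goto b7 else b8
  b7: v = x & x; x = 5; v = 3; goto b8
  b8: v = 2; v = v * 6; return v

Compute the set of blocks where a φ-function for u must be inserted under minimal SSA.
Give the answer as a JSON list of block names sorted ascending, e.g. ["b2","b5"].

Answer: ["b7", "b8"]

Analysis:
idom tree: b1←b0 b2←b1 b3←b0 b4←b2 b5←b2 b6←b3 b7←b0 b8←b0
Join-block Dom:
  b1: preds {b0,b4}: {b0} ∩ {b0,b1,b2,b4} = {b0}; idom=b0
  b2: preds {b1,b5}: {b0,b1} ∩ {b0,b1,b2,b5} = {b0,b1}; idom=b1
  b7: preds {b5,b6}: {b0,b1,b2,b5} ∩ {b0,b3,b6} = {b0}; idom=b0
  b8: preds {b1,b5,b6,b7}: {b0,b1} ∩ {b0,b1,b2,b5} ∩ {b0,b3,b6} ∩ {b0,b7} = {b0}; idom=b0

DF derivation:
  b1←b0: walk · to b0
  b1←b4: walk b4→b2→b1 to b0
  b2←b1: walk · to b1
  b2←b5: walk b5→b2 to b1
  b7←b5: walk b5→b2→b1 to b0
  b7←b6: walk b6→b3 to b0
  b8←b1: walk b1 to b0
  b8←b5: walk b5→b2→b1 to b0
  b8←b6: walk b6→b3 to b0
  b8←b7: walk b7 to b0
  DF(b0)=∅
  DF(b1)={b1,b7,b8}
  DF(b2)={b1,b2,b7,b8}
  DF(b3)={b7,b8}
  DF(b4)={b1}
  DF(b5)={b2,b7,b8}
  DF(b6)={b7,b8}
  DF(b7)={b8}
  DF(b8)=∅

φ for u: defs {b0,b3}
  DF⁺ = {b7,b8}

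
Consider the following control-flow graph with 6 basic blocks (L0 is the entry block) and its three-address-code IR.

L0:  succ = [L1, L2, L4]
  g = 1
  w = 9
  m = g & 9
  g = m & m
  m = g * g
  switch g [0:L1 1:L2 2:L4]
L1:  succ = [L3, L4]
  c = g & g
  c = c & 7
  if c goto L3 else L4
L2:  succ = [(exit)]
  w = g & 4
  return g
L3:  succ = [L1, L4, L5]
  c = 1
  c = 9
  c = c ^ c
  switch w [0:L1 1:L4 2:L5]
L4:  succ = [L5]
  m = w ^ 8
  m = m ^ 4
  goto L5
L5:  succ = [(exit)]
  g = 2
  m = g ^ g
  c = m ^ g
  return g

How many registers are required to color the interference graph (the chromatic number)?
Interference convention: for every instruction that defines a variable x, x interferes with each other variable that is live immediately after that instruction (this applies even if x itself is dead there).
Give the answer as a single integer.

Answer: 3

Working:
def/use:
  L0: {g,m,w} / ∅
  L1: {c} / {g}
  L2: {w} / {g}
  L3: {c} / {w}
  L4: {m} / {w}
  L5: {c,g,m} / ∅

Backward fixpoint:
  L0 li=∅ lo={g,w}
  L1 li={g,w} lo={g,w}
  L2 li={g} lo=∅
  L3 li={g,w} lo={g,w}
  L4 li={w} lo=∅
  L5 li=∅ lo=∅

Interfere edges:
  c: {g,w}
  g: {c,m,w}
  m: {g,w}
  w: {c,g,m}

Colouring:
  clique {c,g,w} ⇒ need ≥ 3
  assign c→c2 g→c0 m→c2 w→c1 — no edge inside a register ⇒ χ ≤ 3
  χ = 3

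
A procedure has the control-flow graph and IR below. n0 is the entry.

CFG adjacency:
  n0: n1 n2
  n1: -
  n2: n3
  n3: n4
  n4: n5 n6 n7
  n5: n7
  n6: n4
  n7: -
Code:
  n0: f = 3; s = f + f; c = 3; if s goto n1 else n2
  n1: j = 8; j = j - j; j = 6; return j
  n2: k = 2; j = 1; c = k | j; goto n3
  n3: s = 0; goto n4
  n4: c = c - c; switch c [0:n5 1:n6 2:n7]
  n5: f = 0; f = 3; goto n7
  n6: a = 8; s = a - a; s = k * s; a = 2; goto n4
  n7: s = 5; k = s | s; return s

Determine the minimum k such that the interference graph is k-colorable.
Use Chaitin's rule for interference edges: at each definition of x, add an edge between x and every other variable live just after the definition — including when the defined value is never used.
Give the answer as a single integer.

def/use:
  n0 def {c,f,s} use ∅
  n1 def {j} use ∅
  n2 def {c,j,k} use ∅
  n3 def {s} use ∅
  n4 def {c} use {c}
  n5 def {f} use ∅
  n6 def {a,s} use {k}
  n7 def {k,s} use ∅

Liveness:
  n0 li=∅ lo=∅
  n1 li=∅ lo=∅
  n2 li=∅ lo={c,k}
  n3 li={c,k} lo={c,k}
  n4 li={c,k} lo={c,k}
  n5 li=∅ lo=∅
  n6 li={c,k} lo={c,k}
  n7 li=∅ lo=∅

Interfere edges:
  a — {c,k}
  c — {a,k,s}
  f — ∅
  j — {k}
  k — {a,c,j,s}
  s — {c,k}

Colouring:
  clique {a,c,k} ⇒ need ≥ 3
  assign a→R2 c→R1 f→R0 j→R1 k→R0 s→R2 — no edge inside a register ⇒ χ ≤ 3
  χ = 3

Answer: 3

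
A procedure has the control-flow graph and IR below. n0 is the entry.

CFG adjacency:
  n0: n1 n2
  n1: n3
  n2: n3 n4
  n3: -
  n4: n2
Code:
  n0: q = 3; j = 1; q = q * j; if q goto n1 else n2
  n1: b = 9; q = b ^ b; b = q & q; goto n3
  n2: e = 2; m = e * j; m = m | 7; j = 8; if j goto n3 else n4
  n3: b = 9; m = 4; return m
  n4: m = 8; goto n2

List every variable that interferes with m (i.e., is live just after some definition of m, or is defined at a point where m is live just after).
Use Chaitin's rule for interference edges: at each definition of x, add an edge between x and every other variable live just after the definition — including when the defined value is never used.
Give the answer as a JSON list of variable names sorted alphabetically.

Answer: ["j"]

Derivation:
Block summaries:
  n0 def {j,q} use ∅
  n1 def {b,q} use ∅
  n2 def {e,j,m} use {j}
  n3 def {b,m} use ∅
  n4 def {m} use ∅

Liveness:
  live n0: ∅→{j}
  live n1: ∅→∅
  live n2: {j}→{j}
  live n3: ∅→∅
  live n4: {j}→{j}

Interference:
  b: ∅
  e: {j}
  j: {e,m,q}
  m: {j}
  q: {j}

N(m) = ["j"]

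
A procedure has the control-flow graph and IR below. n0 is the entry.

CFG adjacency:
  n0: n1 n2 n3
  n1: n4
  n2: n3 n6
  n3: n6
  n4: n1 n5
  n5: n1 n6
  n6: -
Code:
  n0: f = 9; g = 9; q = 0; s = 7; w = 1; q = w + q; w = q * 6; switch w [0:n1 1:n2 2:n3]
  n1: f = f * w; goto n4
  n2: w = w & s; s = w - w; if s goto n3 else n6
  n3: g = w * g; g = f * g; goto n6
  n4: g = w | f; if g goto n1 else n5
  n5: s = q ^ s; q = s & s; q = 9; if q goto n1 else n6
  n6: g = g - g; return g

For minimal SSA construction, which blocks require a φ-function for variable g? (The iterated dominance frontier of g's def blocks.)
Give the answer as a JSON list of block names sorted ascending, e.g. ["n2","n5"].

Answer: ["n1", "n6"]

Derivation:
idom tree: n1←n0 n2←n0 n3←n0 n4←n1 n5←n4 n6←n0
Dom at joins:
  n1: preds {n0,n4,n5}: {n0} ∩ {n0,n1,n4} ∩ {n0,n1,n4,n5} = {n0}; idom=n0
  n3: preds {n0,n2}: {n0} ∩ {n0,n2} = {n0}; idom=n0
  n6: preds {n2,n3,n5}: {n0,n2} ∩ {n0,n3} ∩ {n0,n1,n4,n5} = {n0}; idom=n0

DF walk-up:
  n1←n0: walk · to n0
  n1←n4: walk n4→n1 to n0
  n1←n5: walk n5→n4→n1 to n0
  n3←n0: walk · to n0
  n3←n2: walk n2 to n0
  n6←n2: walk n2 to n0
  n6←n3: walk n3 to n0
  n6←n5: walk n5→n4→n1 to n0
  DF(n0)=∅
  DF(n1)={n1,n6}
  DF(n2)={n3,n6}
  DF(n3)={n6}
  DF(n4)={n1,n6}
  DF(n5)={n1,n6}
  DF(n6)=∅

φ for g: defs {n0,n3,n4,n6}
  DF⁺ = {n1,n6}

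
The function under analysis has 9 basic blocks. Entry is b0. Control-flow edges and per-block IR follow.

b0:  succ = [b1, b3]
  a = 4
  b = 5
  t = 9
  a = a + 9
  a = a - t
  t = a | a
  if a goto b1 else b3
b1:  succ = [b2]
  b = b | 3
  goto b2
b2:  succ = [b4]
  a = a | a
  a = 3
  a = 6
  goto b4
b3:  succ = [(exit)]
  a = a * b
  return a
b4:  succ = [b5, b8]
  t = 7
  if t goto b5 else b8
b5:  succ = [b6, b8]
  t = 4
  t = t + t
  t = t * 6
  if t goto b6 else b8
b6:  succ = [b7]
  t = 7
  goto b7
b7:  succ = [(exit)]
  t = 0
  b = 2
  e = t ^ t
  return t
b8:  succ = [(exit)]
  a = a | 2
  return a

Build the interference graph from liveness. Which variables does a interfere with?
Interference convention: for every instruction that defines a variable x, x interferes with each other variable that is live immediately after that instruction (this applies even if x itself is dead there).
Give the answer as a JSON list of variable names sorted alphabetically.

Per-block:
  b0: {a,b,t} / ∅
  b1: {b} / {b}
  b2: {a} / {a}
  b3: {a} / {a,b}
  b4: {t} / ∅
  b5: {t} / ∅
  b6: {t} / ∅
  b7: {b,e,t} / ∅
  b8: {a} / {a}

Backward fixpoint:
  b0: in=∅ out={a,b}
  b1: in={a,b} out={a}
  b2: in={a} out={a}
  b3: in={a,b} out=∅
  b4: in={a} out={a}
  b5: in={a} out={a}
  b6: in=∅ out=∅
  b7: in=∅ out=∅
  b8: in={a} out=∅

Conflict graph:
  a↔{b,t}
  b↔{a,t}
  e↔{t}
  t↔{a,b,e}

N(a) = ["b", "t"]

Answer: ["b", "t"]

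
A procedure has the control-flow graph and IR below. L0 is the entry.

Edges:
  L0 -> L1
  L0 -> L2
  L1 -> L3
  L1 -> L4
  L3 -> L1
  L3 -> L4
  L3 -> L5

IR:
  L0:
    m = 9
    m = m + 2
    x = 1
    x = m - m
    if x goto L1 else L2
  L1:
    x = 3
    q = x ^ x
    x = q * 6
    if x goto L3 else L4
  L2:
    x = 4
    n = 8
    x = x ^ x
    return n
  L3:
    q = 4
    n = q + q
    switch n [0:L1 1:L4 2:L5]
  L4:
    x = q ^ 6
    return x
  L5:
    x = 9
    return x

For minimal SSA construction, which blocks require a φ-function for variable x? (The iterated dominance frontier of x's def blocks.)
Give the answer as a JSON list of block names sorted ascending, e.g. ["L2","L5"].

Answer: ["L1"]

Analysis:
idom tree: L1←L0 L2←L0 L3←L1 L4←L1 L5←L3
Join-block Dom:
  L1: preds {L0,L3}: {L0} ∩ {L0,L1,L3} = {L0}; idom=L0
  L4: preds {L1,L3}: {L0,L1} ∩ {L0,L1,L3} = {L0,L1}; idom=L1

DF derivation:
  join L1 pred L0: · stop@L0
  join L1 pred L3: L3→L1 stop@L0
  join L4 pred L1: · stop@L1
  join L4 pred L3: L3 stop@L1
  L0 → ∅
  L1 → {L1}
  L2 → ∅
  L3 → {L1,L4}
  L4 → ∅
  L5 → ∅

φ for x: defs {L0,L1,L2,L4,L5}
  DF⁺ = {L1}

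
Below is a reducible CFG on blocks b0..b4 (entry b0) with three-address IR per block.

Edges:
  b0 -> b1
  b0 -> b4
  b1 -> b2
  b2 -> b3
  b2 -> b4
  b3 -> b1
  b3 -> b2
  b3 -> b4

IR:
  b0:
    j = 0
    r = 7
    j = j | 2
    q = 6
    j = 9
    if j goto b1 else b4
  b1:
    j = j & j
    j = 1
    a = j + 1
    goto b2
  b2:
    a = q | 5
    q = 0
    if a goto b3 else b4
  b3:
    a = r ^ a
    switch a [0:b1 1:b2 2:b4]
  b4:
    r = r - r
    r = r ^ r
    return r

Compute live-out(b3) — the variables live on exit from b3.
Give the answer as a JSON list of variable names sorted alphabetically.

Answer: ["j", "q", "r"]

Analysis:
Per-block:
  b0: {j,q,r} / ∅
  b1: {a,j} / {j}
  b2: {a,q} / {q}
  b3: {a} / {a,r}
  b4: {r} / {r}

Backward fixpoint:
  b0 li=∅ lo={j,q,r}
  b1 li={j,q,r} lo={j,q,r}
  b2 li={j,q,r} lo={a,j,q,r}
  b3 li={a,j,q,r} lo={j,q,r}
  b4 li={r} lo=∅

live-out(b3) = ["j", "q", "r"]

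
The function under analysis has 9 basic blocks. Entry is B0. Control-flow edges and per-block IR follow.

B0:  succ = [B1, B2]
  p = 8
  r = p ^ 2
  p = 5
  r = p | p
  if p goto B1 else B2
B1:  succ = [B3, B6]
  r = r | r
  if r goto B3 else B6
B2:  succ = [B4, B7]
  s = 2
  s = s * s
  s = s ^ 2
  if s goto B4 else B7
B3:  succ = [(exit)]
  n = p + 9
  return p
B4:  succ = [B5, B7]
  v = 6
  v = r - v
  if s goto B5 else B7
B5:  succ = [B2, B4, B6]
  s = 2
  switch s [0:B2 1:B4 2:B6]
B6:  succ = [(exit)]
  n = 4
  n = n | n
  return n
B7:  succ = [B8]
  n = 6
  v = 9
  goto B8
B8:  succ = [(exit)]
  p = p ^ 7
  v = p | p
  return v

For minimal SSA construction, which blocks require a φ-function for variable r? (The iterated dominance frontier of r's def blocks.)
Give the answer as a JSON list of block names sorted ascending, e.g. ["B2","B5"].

idom tree: B1←B0 B2←B0 B3←B1 B4←B2 B5←B4 B6←B0 B7←B2 B8←B7
Dom at joins:
  B2: preds {B0,B5}: {B0} ∩ {B0,B2,B4,B5} = {B0}; idom=B0
  B4: preds {B2,B5}: {B0,B2} ∩ {B0,B2,B4,B5} = {B0,B2}; idom=B2
  B6: preds {B1,B5}: {B0,B1} ∩ {B0,B2,B4,B5} = {B0}; idom=B0
  B7: preds {B2,B4}: {B0,B2} ∩ {B0,B2,B4} = {B0,B2}; idom=B2

DF walk-up:
  join B2 pred B0: · stop@B0
  join B2 pred B5: B5→B4→B2 stop@B0
  join B4 pred B2: · stop@B2
  join B4 pred B5: B5→B4 stop@B2
  join B6 pred B1: B1 stop@B0
  join B6 pred B5: B5→B4→B2 stop@B0
  join B7 pred B2: · stop@B2
  join B7 pred B4: B4 stop@B2
  DF(B0)=∅
  DF(B1)={B6}
  DF(B2)={B2,B6}
  DF(B3)=∅
  DF(B4)={B2,B4,B6,B7}
  DF(B5)={B2,B4,B6}
  DF(B6)=∅
  DF(B7)=∅
  DF(B8)=∅

φ for r: defs {B0,B1}
  DF⁺ = {B6}

Answer: ["B6"]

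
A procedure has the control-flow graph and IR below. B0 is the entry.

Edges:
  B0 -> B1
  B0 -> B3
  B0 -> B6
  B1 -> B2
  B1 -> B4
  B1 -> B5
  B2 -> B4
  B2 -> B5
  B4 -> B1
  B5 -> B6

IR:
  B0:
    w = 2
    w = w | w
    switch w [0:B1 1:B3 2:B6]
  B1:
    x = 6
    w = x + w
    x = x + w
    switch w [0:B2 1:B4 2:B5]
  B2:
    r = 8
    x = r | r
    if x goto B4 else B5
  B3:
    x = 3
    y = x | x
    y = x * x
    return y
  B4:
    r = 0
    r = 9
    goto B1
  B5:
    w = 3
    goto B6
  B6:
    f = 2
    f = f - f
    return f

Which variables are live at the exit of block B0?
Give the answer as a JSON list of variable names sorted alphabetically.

Per-block:
  B0 def {w} use ∅
  B1 def {w,x} use {w}
  B2 def {r,x} use ∅
  B3 def {x,y} use ∅
  B4 def {r} use ∅
  B5 def {w} use ∅
  B6 def {f} use ∅

Live sets:
  B0 li=∅ lo={w}
  B1 li={w} lo={w}
  B2 li={w} lo={w}
  B3 li=∅ lo=∅
  B4 li={w} lo={w}
  B5 li=∅ lo=∅
  B6 li=∅ lo=∅

live-out(B0) = ["w"]

Answer: ["w"]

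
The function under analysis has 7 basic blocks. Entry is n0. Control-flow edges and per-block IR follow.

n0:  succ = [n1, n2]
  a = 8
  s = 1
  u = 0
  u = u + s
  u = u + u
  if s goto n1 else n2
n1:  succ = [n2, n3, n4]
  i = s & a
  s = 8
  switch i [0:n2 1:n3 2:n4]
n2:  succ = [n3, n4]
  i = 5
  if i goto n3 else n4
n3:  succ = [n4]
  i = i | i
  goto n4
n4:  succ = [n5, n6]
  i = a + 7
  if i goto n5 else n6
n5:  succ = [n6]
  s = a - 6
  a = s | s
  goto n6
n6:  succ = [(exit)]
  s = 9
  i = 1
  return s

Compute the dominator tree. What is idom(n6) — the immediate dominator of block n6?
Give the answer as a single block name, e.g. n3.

idom tree: n1←n0 n2←n0 n3←n0 n4←n0 n5←n4 n6←n4
Dom∩ at merges:
  n2: preds {n0,n1}: {n0} ∩ {n0,n1} = {n0}; idom=n0
  n3: preds {n1,n2}: {n0,n1} ∩ {n0,n2} = {n0}; idom=n0
  n4: preds {n1,n2,n3}: {n0,n1} ∩ {n0,n2} ∩ {n0,n3} = {n0}; idom=n0
  n6: preds {n4,n5}: {n0,n4} ∩ {n0,n4,n5} = {n0,n4}; idom=n4

idom(n6) = n4

Answer: n4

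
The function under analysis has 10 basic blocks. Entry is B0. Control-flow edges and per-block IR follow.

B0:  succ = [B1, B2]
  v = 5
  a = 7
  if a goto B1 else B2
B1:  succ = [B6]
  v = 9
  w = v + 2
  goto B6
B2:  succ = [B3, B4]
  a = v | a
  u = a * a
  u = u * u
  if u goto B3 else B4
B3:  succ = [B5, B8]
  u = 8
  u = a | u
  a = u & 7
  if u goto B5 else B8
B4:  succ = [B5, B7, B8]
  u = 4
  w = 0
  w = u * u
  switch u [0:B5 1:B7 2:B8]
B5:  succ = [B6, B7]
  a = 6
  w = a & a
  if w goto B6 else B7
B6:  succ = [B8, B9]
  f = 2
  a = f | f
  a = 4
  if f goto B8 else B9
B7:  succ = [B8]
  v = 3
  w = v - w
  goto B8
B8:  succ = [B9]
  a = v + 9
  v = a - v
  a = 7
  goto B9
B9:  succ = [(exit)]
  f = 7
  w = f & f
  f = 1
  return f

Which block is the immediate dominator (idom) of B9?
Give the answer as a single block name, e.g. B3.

idom tree: B1←B0 B2←B0 B3←B2 B4←B2 B5←B2 B6←B0 B7←B2 B8←B0 B9←B0
Dom at joins:
  B5: preds {B3,B4}: {B0,B2,B3} ∩ {B0,B2,B4} = {B0,B2}; idom=B2
  B6: preds {B1,B5}: {B0,B1} ∩ {B0,B2,B5} = {B0}; idom=B0
  B7: preds {B4,B5}: {B0,B2,B4} ∩ {B0,B2,B5} = {B0,B2}; idom=B2
  B8: preds {B3,B4,B6,B7}: {B0,B2,B3} ∩ {B0,B2,B4} ∩ {B0,B6} ∩ {B0,B2,B7} = {B0}; idom=B0
  B9: preds {B6,B8}: {B0,B6} ∩ {B0,B8} = {B0}; idom=B0

idom(B9) = B0

Answer: B0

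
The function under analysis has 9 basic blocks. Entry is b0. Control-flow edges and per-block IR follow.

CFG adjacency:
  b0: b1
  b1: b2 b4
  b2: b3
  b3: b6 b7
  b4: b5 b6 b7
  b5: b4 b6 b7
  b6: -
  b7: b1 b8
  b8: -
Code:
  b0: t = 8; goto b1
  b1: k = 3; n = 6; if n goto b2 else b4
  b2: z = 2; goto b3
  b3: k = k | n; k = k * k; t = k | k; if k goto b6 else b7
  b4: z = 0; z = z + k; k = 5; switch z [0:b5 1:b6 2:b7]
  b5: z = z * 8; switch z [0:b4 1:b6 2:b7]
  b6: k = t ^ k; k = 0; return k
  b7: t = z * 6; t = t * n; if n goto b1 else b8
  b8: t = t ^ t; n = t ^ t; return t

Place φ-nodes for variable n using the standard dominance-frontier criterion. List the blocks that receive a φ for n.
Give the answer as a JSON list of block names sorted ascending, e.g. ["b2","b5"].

Answer: ["b1"]

Analysis:
idom tree: b1←b0 b2←b1 b3←b2 b4←b1 b5←b4 b6←b1 b7←b1 b8←b7
Dom at joins:
  b1: preds {b0,b7}: {b0} ∩ {b0,b1,b7} = {b0}; idom=b0
  b4: preds {b1,b5}: {b0,b1} ∩ {b0,b1,b4,b5} = {b0,b1}; idom=b1
  b6: preds {b3,b4,b5}: {b0,b1,b2,b3} ∩ {b0,b1,b4} ∩ {b0,b1,b4,b5} = {b0,b1}; idom=b1
  b7: preds {b3,b4,b5}: {b0,b1,b2,b3} ∩ {b0,b1,b4} ∩ {b0,b1,b4,b5} = {b0,b1}; idom=b1

Frontier:
  join b1 pred b0: · stop@b0
  join b1 pred b7: b7→b1 stop@b0
  join b4 pred b1: · stop@b1
  join b4 pred b5: b5→b4 stop@b1
  join b6 pred b3: b3→b2 stop@b1
  join b6 pred b4: b4 stop@b1
  join b6 pred b5: b5→b4 stop@b1
  join b7 pred b3: b3→b2 stop@b1
  join b7 pred b4: b4 stop@b1
  join b7 pred b5: b5→b4 stop@b1
  b0: DF=∅
  b1: DF={b1}
  b2: DF={b6,b7}
  b3: DF={b6,b7}
  b4: DF={b4,b6,b7}
  b5: DF={b4,b6,b7}
  b6: DF=∅
  b7: DF={b1}
  b8: DF=∅

φ for n: defs {b1,b8}
  DF⁺ = {b1}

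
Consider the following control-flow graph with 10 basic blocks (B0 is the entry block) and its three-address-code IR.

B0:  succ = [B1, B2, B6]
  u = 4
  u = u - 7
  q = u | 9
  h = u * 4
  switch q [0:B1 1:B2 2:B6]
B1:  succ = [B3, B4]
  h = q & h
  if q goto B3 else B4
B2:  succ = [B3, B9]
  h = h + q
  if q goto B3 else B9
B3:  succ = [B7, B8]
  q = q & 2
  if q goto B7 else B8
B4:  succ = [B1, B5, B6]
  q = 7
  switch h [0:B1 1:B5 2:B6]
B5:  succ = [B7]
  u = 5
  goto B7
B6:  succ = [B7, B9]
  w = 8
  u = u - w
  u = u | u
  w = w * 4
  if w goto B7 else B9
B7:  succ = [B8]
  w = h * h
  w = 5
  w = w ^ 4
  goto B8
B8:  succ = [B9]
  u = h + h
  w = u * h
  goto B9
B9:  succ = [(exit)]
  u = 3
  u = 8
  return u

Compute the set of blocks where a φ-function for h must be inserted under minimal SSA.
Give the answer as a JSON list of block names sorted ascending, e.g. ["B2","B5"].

idom tree: B1←B0 B2←B0 B3←B0 B4←B1 B5←B4 B6←B0 B7←B0 B8←B0 B9←B0
Dom∩ at merges:
  B1: preds {B0,B4}: {B0} ∩ {B0,B1,B4} = {B0}; idom=B0
  B3: preds {B1,B2}: {B0,B1} ∩ {B0,B2} = {B0}; idom=B0
  B6: preds {B0,B4}: {B0} ∩ {B0,B1,B4} = {B0}; idom=B0
  B7: preds {B3,B5,B6}: {B0,B3} ∩ {B0,B1,B4,B5} ∩ {B0,B6} = {B0}; idom=B0
  B8: preds {B3,B7}: {B0,B3} ∩ {B0,B7} = {B0}; idom=B0
  B9: preds {B2,B6,B8}: {B0,B2} ∩ {B0,B6} ∩ {B0,B8} = {B0}; idom=B0

DF walk-up:
  join B1 pred B0: · stop@B0
  join B1 pred B4: B4→B1 stop@B0
  join B3 pred B1: B1 stop@B0
  join B3 pred B2: B2 stop@B0
  join B6 pred B0: · stop@B0
  join B6 pred B4: B4→B1 stop@B0
  join B7 pred B3: B3 stop@B0
  join B7 pred B5: B5→B4→B1 stop@B0
  join B7 pred B6: B6 stop@B0
  join B8 pred B3: B3 stop@B0
  join B8 pred B7: B7 stop@B0
  join B9 pred B2: B2 stop@B0
  join B9 pred B6: B6 stop@B0
  join B9 pred B8: B8 stop@B0
  DF(B0)=∅
  DF(B1)={B1,B3,B6,B7}
  DF(B2)={B3,B9}
  DF(B3)={B7,B8}
  DF(B4)={B1,B6,B7}
  DF(B5)={B7}
  DF(B6)={B7,B9}
  DF(B7)={B8}
  DF(B8)={B9}
  DF(B9)=∅

φ for h: defs {B0,B1,B2}
  DF⁺ = {B1,B3,B6,B7,B8,B9}

Answer: ["B1", "B3", "B6", "B7", "B8", "B9"]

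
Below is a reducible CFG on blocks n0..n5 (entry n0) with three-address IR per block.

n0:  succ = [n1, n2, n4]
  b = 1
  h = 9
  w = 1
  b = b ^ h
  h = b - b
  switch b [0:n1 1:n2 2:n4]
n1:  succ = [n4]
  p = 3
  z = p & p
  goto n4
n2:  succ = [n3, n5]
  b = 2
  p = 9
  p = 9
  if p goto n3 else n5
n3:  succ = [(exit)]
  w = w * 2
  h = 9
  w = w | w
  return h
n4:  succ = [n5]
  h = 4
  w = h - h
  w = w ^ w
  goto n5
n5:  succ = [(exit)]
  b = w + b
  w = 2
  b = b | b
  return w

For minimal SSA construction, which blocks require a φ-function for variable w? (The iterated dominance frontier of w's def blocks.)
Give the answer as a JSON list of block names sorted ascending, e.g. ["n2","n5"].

Answer: ["n5"]

Working:
idom tree: n1←n0 n2←n0 n3←n2 n4←n0 n5←n0
Dom at joins:
  n4: preds {n0,n1}: {n0} ∩ {n0,n1} = {n0}; idom=n0
  n5: preds {n2,n4}: {n0,n2} ∩ {n0,n4} = {n0}; idom=n0

DF walk-up:
  n4←n0: walk · to n0
  n4←n1: walk n1 to n0
  n5←n2: walk n2 to n0
  n5←n4: walk n4 to n0
  n0: DF=∅
  n1: DF={n4}
  n2: DF={n5}
  n3: DF=∅
  n4: DF={n5}
  n5: DF=∅

φ for w: defs {n0,n3,n4,n5}
  DF⁺ = {n5}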